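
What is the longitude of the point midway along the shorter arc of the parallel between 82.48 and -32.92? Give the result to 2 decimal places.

+24.78°

Signed shortest Δλ from +82.48° to -32.92° is -115.40°.
Midpoint longitude = +82.48° + (-115.40°)/2 = +82.48° − 57.70° = +24.78°.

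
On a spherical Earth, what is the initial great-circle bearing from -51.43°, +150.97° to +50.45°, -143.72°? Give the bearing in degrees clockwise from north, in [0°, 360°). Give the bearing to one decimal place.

40.0°

Δλ = -143.72 − 150.97 = -294.69°; wrapped into (−180°, 180°]: 65.31°.
θ = atan2( sin Δλ · cos φ₂ , cos φ₁ · sin φ₂ − sin φ₁ · cos φ₂ · cos Δλ )
  = atan2(0.57854, 0.68869) = 40.032° → normalised to [0°, 360°): 40.032°.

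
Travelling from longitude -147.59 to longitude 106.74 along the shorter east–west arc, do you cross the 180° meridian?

Naïve |106.74 − -147.59| = 254.33° > 180°, so the shorter arc goes the other way round — across 180°.
Signed shortest Δλ = ((106.74 − -147.59 + 180) mod 360) − 180 = -105.67°.
Going west by 105.67° from -147.59° passes through 180° before reaching +106.74°.

Yes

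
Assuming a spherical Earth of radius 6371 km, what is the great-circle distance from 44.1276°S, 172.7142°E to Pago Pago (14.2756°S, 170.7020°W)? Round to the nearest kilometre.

3673 km

Δλ = -170.7020 − 172.7142 = -343.4162°; wrapped into (−180°, 180°]: 16.5838°.
Δφ = -14.2756 − -44.1276 = 29.8520°.
a = sin²(Δφ/2) + cos φ₁ · cos φ₂ · sin²(Δλ/2) = 0.080811.
c = 2·atan2(√a, √(1−a)) = 0.57650 rad → d = 6371·c ≈ 3672.85 km.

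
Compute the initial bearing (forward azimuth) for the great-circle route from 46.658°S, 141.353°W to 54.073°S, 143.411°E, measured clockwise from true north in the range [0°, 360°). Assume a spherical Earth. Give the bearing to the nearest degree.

Δλ = 143.411 − -141.353 = 284.764°; wrapped into (−180°, 180°]: -75.236°.
θ = atan2( sin Δλ · cos φ₂ , cos φ₁ · sin φ₂ − sin φ₁ · cos φ₂ · cos Δλ )
  = atan2(-0.56738, -0.44704) = -128.234° → normalised to [0°, 360°): 231.766°.

232°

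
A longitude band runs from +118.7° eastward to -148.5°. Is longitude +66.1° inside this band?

No

Band width going east from +118.7° to -148.5°: ((-148.5 − 118.7) mod 360) = 92.8°.
Offset of +66.1° east of the west edge: ((66.1 − 118.7) mod 360) = 307.4°.
307.4° > 92.8° ⇒ outside.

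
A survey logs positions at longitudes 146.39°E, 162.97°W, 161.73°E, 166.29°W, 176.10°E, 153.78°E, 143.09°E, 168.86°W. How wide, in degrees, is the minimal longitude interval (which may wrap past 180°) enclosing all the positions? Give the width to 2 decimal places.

53.94°

Sort the longitudes: -168.86°, -166.29°, -162.97°, +143.09°, +146.39°, +153.78°, +161.73°, +176.10°.
Eastward gaps between consecutive values (wrapping around): 2.57°, 3.32°, 306.06°, 3.30°, 7.39°, 7.95°, 14.37°, 15.04°.
Largest gap = 306.06° ⇒ minimal covering band is its complement: 360° − 306.06° = 53.94°.
Band runs from +143.09° eastward to -162.97°, crossing the antimeridian.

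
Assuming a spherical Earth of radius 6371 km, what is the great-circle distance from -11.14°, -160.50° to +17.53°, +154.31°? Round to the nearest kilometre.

5898 km

Δλ = 154.31 − -160.50 = 314.81°; wrapped into (−180°, 180°]: -45.19°.
Δφ = 17.53 − -11.14 = 28.67°.
a = sin²(Δφ/2) + cos φ₁ · cos φ₂ · sin²(Δλ/2) = 0.199414.
c = 2·atan2(√a, √(1−a)) = 0.92583 rad → d = 6371·c ≈ 5898.46 km.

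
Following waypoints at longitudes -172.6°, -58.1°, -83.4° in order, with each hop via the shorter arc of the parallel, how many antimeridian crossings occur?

Leg 1: -172.6° → -58.1°, shortest Δλ = 114.5° (east) — does not cross 180°.
Leg 2: -58.1° → -83.4°, shortest Δλ = -25.3° (west) — does not cross 180°.
Total crossings: 0.

0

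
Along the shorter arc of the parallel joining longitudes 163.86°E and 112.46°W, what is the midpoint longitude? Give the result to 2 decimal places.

154.30°W

Signed shortest Δλ from +163.86° to -112.46° is +83.68°.
Midpoint longitude = +163.86° + (+83.68°)/2 = +163.86° + 41.84° = +205.70°.
Normalise into (−180°, 180°]: -154.30°.
(The naïve average (+163.86 + -112.46)/2 = 25.7° is on the wrong side of the globe.)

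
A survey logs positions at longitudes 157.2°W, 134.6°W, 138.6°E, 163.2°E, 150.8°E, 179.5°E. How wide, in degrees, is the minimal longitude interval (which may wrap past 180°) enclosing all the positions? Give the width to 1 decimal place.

86.8°

Sort the longitudes: -157.2°, -134.6°, +138.6°, +150.8°, +163.2°, +179.5°.
Eastward gaps between consecutive values (wrapping around): 22.6°, 273.2°, 12.2°, 12.4°, 16.3°, 23.3°.
Largest gap = 273.2° ⇒ minimal covering band is its complement: 360° − 273.2° = 86.8°.
Band runs from +138.6° eastward to -134.6°, crossing the antimeridian.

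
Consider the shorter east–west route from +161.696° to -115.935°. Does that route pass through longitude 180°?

Naïve |-115.935 − 161.696| = 277.631° > 180°, so the shorter arc goes the other way round — across 180°.
Signed shortest Δλ = ((-115.935 − 161.696 + 180) mod 360) − 180 = 82.369°.
Going east by 82.369° from +161.696° passes through 180° before reaching -115.935°.

Yes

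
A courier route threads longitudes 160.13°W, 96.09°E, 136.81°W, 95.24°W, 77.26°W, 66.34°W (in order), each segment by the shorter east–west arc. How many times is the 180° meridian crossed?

Leg 1: -160.13° → +96.09°, shortest Δλ = -103.78° (west) — crosses 180°.
Leg 2: +96.09° → -136.81°, shortest Δλ = 127.1° (east) — crosses 180°.
Leg 3: -136.81° → -95.24°, shortest Δλ = 41.57° (east) — does not cross 180°.
Leg 4: -95.24° → -77.26°, shortest Δλ = 17.98° (east) — does not cross 180°.
Leg 5: -77.26° → -66.34°, shortest Δλ = 10.92° (east) — does not cross 180°.
Total crossings: 2.

2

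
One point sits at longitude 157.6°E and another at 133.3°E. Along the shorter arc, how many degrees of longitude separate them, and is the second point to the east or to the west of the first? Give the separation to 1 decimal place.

24.3° west

Raw difference: 133.3 − 157.6 = -24.3°.
Normalise into (−180°, 180°]: -24.3° stays -24.3°.
Negative ⇒ the second point lies to the west; separation 24.3°.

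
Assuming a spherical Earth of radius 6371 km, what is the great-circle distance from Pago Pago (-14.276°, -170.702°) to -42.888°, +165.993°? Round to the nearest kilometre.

3883 km

Δλ = 165.993 − -170.702 = 336.695°; wrapped into (−180°, 180°]: -23.305°.
Δφ = -42.888 − -14.276 = -28.612°.
a = sin²(Δφ/2) + cos φ₁ · cos φ₂ · sin²(Δλ/2) = 0.090025.
c = 2·atan2(√a, √(1−a)) = 0.60947 rad → d = 6371·c ≈ 3882.95 km.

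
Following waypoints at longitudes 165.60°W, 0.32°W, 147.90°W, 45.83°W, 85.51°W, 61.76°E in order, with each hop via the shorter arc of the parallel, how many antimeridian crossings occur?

0

Leg 1: -165.60° → -0.32°, shortest Δλ = 165.28° (east) — does not cross 180°.
Leg 2: -0.32° → -147.90°, shortest Δλ = -147.58° (west) — does not cross 180°.
Leg 3: -147.90° → -45.83°, shortest Δλ = 102.07° (east) — does not cross 180°.
Leg 4: -45.83° → -85.51°, shortest Δλ = -39.68° (west) — does not cross 180°.
Leg 5: -85.51° → +61.76°, shortest Δλ = 147.27° (east) — does not cross 180°.
Total crossings: 0.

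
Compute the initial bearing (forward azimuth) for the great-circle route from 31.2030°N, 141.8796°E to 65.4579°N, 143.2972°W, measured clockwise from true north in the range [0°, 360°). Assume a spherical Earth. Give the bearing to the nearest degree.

29°

Δλ = -143.2972 − 141.8796 = -285.1768°; wrapped into (−180°, 180°]: 74.8232°.
θ = atan2( sin Δλ · cos φ₂ , cos φ₁ · sin φ₂ − sin φ₁ · cos φ₂ · cos Δλ )
  = atan2(0.40088, 0.72173) = 29.049° → normalised to [0°, 360°): 29.049°.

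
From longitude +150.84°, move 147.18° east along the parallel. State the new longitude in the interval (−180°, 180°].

-61.98°

Start at +150.84°; shift +147.18° → +298.02°.
+298.02° lies outside (−180°, 180°]; subtract 360° → -61.98°.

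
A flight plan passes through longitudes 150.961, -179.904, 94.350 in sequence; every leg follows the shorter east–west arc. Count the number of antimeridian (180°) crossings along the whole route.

2

Leg 1: +150.961° → -179.904°, shortest Δλ = 29.135° (east) — crosses 180°.
Leg 2: -179.904° → +94.350°, shortest Δλ = -85.746° (west) — crosses 180°.
Total crossings: 2.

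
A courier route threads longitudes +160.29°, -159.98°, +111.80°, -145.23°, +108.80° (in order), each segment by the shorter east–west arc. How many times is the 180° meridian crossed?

4

Leg 1: +160.29° → -159.98°, shortest Δλ = 39.73° (east) — crosses 180°.
Leg 2: -159.98° → +111.80°, shortest Δλ = -88.22° (west) — crosses 180°.
Leg 3: +111.80° → -145.23°, shortest Δλ = 102.97° (east) — crosses 180°.
Leg 4: -145.23° → +108.80°, shortest Δλ = -105.97° (west) — crosses 180°.
Total crossings: 4.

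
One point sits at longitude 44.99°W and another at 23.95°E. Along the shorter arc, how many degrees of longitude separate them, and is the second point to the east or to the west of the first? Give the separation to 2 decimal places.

68.94° east

Raw difference: 23.95 − -44.99 = 68.94°.
Normalise into (−180°, 180°]: 68.94° stays 68.94°.
Positive ⇒ the second point lies to the east; separation 68.94°.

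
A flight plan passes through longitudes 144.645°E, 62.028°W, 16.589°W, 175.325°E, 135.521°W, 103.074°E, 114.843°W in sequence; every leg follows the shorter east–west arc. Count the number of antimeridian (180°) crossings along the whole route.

5

Leg 1: +144.645° → -62.028°, shortest Δλ = 153.327° (east) — crosses 180°.
Leg 2: -62.028° → -16.589°, shortest Δλ = 45.439° (east) — does not cross 180°.
Leg 3: -16.589° → +175.325°, shortest Δλ = -168.086° (west) — crosses 180°.
Leg 4: +175.325° → -135.521°, shortest Δλ = 49.154° (east) — crosses 180°.
Leg 5: -135.521° → +103.074°, shortest Δλ = -121.405° (west) — crosses 180°.
Leg 6: +103.074° → -114.843°, shortest Δλ = 142.083° (east) — crosses 180°.
Total crossings: 5.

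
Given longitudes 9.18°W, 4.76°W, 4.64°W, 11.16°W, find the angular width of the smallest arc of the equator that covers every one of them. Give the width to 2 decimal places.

6.52°

Sort the longitudes: -11.16°, -9.18°, -4.76°, -4.64°.
Eastward gaps between consecutive values (wrapping around): 1.98°, 4.42°, 0.12°, 353.48°.
Largest gap = 353.48° ⇒ minimal covering band is its complement: 360° − 353.48° = 6.52°.
Band runs from -11.16° eastward to -4.64°.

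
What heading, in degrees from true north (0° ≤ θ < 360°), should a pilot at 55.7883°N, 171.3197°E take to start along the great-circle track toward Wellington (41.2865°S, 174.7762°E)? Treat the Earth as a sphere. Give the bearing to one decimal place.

177.4°

Δλ = 174.7762 − 171.3197 = 3.4565°.
θ = atan2( sin Δλ · cos φ₂ , cos φ₁ · sin φ₂ − sin φ₁ · cos φ₂ · cos Δλ )
  = atan2(0.04530, -0.99126) = 177.383° → normalised to [0°, 360°): 177.383°.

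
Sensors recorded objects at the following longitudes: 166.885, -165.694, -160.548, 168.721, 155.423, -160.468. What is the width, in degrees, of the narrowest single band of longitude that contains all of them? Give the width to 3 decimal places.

44.109°

Sort the longitudes: -165.694°, -160.548°, -160.468°, +155.423°, +166.885°, +168.721°.
Eastward gaps between consecutive values (wrapping around): 5.146°, 0.080°, 315.891°, 11.462°, 1.836°, 25.585°.
Largest gap = 315.891° ⇒ minimal covering band is its complement: 360° − 315.891° = 44.109°.
Band runs from +155.423° eastward to -160.468°, crossing the antimeridian.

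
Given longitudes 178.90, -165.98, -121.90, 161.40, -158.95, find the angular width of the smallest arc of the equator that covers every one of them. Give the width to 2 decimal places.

76.70°

Sort the longitudes: -165.98°, -158.95°, -121.90°, +161.40°, +178.90°.
Eastward gaps between consecutive values (wrapping around): 7.03°, 37.05°, 283.30°, 17.50°, 15.12°.
Largest gap = 283.30° ⇒ minimal covering band is its complement: 360° − 283.30° = 76.70°.
Band runs from +161.40° eastward to -121.90°, crossing the antimeridian.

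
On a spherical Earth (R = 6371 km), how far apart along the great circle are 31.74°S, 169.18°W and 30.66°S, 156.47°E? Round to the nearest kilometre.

3256 km

Δλ = 156.47 − -169.18 = 325.65°; wrapped into (−180°, 180°]: -34.35°.
Δφ = -30.66 − -31.74 = 1.08°.
a = sin²(Δφ/2) + cos φ₁ · cos φ₂ · sin²(Δλ/2) = 0.063879.
c = 2·atan2(√a, √(1−a)) = 0.51103 rad → d = 6371·c ≈ 3255.75 km.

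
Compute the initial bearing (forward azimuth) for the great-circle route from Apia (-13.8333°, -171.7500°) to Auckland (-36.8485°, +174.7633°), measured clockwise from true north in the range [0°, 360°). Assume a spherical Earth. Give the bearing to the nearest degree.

205°

Δλ = 174.7633 − -171.7500 = 346.5133°; wrapped into (−180°, 180°]: -13.4867°.
θ = atan2( sin Δλ · cos φ₂ , cos φ₁ · sin φ₂ − sin φ₁ · cos φ₂ · cos Δλ )
  = atan2(-0.18663, -0.39625) = -154.780° → normalised to [0°, 360°): 205.220°.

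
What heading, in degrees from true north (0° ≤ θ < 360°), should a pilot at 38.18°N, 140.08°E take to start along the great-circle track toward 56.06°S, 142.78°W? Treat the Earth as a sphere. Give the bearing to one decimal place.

143.3°

Δλ = -142.78 − 140.08 = -282.86°; wrapped into (−180°, 180°]: 77.14°.
θ = atan2( sin Δλ · cos φ₂ , cos φ₁ · sin φ₂ − sin φ₁ · cos φ₂ · cos Δλ )
  = atan2(0.54432, -0.72896) = 143.251° → normalised to [0°, 360°): 143.251°.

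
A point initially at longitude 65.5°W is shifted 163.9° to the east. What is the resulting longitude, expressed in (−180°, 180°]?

Start at -65.5°; shift +163.9° → +98.4°.
+98.4° already lies in (−180°, 180°].

98.4°E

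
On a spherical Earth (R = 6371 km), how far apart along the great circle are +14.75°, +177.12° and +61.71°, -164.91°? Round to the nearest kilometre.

Δλ = -164.91 − 177.12 = -342.03°; wrapped into (−180°, 180°]: 17.97°.
Δφ = 61.71 − 14.75 = 46.96°.
a = sin²(Δφ/2) + cos φ₁ · cos φ₂ · sin²(Δλ/2) = 0.169924.
c = 2·atan2(√a, √(1−a)) = 0.84978 rad → d = 6371·c ≈ 5413.92 km.

5414 km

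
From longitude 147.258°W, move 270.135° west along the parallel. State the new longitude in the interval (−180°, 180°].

Start at -147.258°; shift −270.135° → -417.393°.
-417.393° lies outside (−180°, 180°]; add 360° → -57.393°.

57.393°W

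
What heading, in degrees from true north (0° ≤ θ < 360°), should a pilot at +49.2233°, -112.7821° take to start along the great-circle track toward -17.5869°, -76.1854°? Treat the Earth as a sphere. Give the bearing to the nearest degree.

144°

Δλ = -76.1854 − -112.7821 = 36.5967°.
θ = atan2( sin Δλ · cos φ₂ , cos φ₁ · sin φ₂ − sin φ₁ · cos φ₂ · cos Δλ )
  = atan2(0.56831, -0.77689) = 143.814° → normalised to [0°, 360°): 143.814°.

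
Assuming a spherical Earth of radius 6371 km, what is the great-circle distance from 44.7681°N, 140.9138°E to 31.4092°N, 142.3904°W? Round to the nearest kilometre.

Δλ = -142.3904 − 140.9138 = -283.3042°; wrapped into (−180°, 180°]: 76.6958°.
Δφ = 31.4092 − 44.7681 = -13.3589°.
a = sin²(Δφ/2) + cos φ₁ · cos φ₂ · sin²(Δλ/2) = 0.246775.
c = 2·atan2(√a, √(1−a)) = 1.03973 rad → d = 6371·c ≈ 6624.15 km.

6624 km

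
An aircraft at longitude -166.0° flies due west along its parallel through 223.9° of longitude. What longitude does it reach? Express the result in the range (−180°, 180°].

-29.9°

Start at -166.0°; shift −223.9° → -389.9°.
-389.9° lies outside (−180°, 180°]; add 360° → -29.9°.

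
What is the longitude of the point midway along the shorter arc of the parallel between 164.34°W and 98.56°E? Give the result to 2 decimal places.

Signed shortest Δλ from -164.34° to +98.56° is -97.10°.
Midpoint longitude = -164.34° + (-97.10°)/2 = -164.34° − 48.55° = -212.89°.
Normalise into (−180°, 180°]: +147.11°.
(The naïve average (-164.34 + +98.56)/2 = -32.89° is on the wrong side of the globe.)

147.11°E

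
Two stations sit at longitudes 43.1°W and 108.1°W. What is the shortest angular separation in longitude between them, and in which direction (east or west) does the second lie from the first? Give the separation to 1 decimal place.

65.0° west

Raw difference: -108.1 − -43.1 = -65.0°.
Normalise into (−180°, 180°]: -65.0° stays -65.0°.
Negative ⇒ the second point lies to the west; separation 65.0°.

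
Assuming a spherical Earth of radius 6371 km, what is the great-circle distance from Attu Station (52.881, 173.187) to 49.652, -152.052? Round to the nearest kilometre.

2421 km

Δλ = -152.052 − 173.187 = -325.239°; wrapped into (−180°, 180°]: 34.761°.
Δφ = 49.652 − 52.881 = -3.229°.
a = sin²(Δφ/2) + cos φ₁ · cos φ₂ · sin²(Δλ/2) = 0.035657.
c = 2·atan2(√a, √(1−a)) = 0.37994 rad → d = 6371·c ≈ 2420.61 km.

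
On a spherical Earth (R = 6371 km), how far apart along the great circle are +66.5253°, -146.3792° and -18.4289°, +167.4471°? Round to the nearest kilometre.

10188 km

Δλ = 167.4471 − -146.3792 = 313.8263°; wrapped into (−180°, 180°]: -46.1737°.
Δφ = -18.4289 − 66.5253 = -84.9542°.
a = sin²(Δφ/2) + cos φ₁ · cos φ₂ · sin²(Δλ/2) = 0.514133.
c = 2·atan2(√a, √(1−a)) = 1.59907 rad → d = 6371·c ≈ 10187.65 km.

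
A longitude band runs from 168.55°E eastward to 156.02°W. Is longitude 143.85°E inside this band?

Band width going east from +168.55° to -156.02°: ((-156.02 − 168.55) mod 360) = 35.43°.
Offset of +143.85° east of the west edge: ((143.85 − 168.55) mod 360) = 335.30°.
335.30° > 35.43° ⇒ outside.

No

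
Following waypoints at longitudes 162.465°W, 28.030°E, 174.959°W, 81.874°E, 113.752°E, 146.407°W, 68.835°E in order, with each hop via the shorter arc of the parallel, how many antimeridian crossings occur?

5

Leg 1: -162.465° → +28.030°, shortest Δλ = -169.505° (west) — crosses 180°.
Leg 2: +28.030° → -174.959°, shortest Δλ = 157.011° (east) — crosses 180°.
Leg 3: -174.959° → +81.874°, shortest Δλ = -103.167° (west) — crosses 180°.
Leg 4: +81.874° → +113.752°, shortest Δλ = 31.878° (east) — does not cross 180°.
Leg 5: +113.752° → -146.407°, shortest Δλ = 99.841° (east) — crosses 180°.
Leg 6: -146.407° → +68.835°, shortest Δλ = -144.758° (west) — crosses 180°.
Total crossings: 5.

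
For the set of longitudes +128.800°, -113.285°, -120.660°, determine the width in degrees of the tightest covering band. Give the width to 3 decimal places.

Sort the longitudes: -120.660°, -113.285°, +128.800°.
Eastward gaps between consecutive values (wrapping around): 7.375°, 242.085°, 110.540°.
Largest gap = 242.085° ⇒ minimal covering band is its complement: 360° − 242.085° = 117.915°.
Band runs from +128.800° eastward to -113.285°, crossing the antimeridian.

117.915°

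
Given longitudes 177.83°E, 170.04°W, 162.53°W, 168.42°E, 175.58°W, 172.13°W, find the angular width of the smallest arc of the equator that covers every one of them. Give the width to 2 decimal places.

Sort the longitudes: -175.58°, -172.13°, -170.04°, -162.53°, +168.42°, +177.83°.
Eastward gaps between consecutive values (wrapping around): 3.45°, 2.09°, 7.51°, 330.95°, 9.41°, 6.59°.
Largest gap = 330.95° ⇒ minimal covering band is its complement: 360° − 330.95° = 29.05°.
Band runs from +168.42° eastward to -162.53°, crossing the antimeridian.

29.05°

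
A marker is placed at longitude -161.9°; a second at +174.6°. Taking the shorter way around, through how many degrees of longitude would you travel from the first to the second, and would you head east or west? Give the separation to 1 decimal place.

Raw difference: 174.6 − -161.9 = 336.5°.
Normalise into (−180°, 180°]: 336.5° − 360° = -23.5°.
Negative ⇒ the second point lies to the west; separation 23.5°.

23.5° west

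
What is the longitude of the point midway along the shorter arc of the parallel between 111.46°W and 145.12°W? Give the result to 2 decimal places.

Signed shortest Δλ from -111.46° to -145.12° is -33.66°.
Midpoint longitude = -111.46° + (-33.66°)/2 = -111.46° − 16.83° = -128.29°.

128.29°W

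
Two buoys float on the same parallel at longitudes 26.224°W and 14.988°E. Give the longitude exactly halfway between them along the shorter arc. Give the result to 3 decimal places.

5.618°W

Signed shortest Δλ from -26.224° to +14.988° is +41.212°.
Midpoint longitude = -26.224° + (+41.212°)/2 = -26.224° + 20.606° = -5.618°.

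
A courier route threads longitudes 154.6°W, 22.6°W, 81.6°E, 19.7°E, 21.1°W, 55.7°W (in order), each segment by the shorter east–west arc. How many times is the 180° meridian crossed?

Leg 1: -154.6° → -22.6°, shortest Δλ = 132.0° (east) — does not cross 180°.
Leg 2: -22.6° → +81.6°, shortest Δλ = 104.2° (east) — does not cross 180°.
Leg 3: +81.6° → +19.7°, shortest Δλ = -61.9° (west) — does not cross 180°.
Leg 4: +19.7° → -21.1°, shortest Δλ = -40.8° (west) — does not cross 180°.
Leg 5: -21.1° → -55.7°, shortest Δλ = -34.6° (west) — does not cross 180°.
Total crossings: 0.

0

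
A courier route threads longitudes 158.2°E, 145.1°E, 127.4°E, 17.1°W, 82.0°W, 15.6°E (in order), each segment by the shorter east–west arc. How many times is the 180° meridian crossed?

0

Leg 1: +158.2° → +145.1°, shortest Δλ = -13.1° (west) — does not cross 180°.
Leg 2: +145.1° → +127.4°, shortest Δλ = -17.7° (west) — does not cross 180°.
Leg 3: +127.4° → -17.1°, shortest Δλ = -144.5° (west) — does not cross 180°.
Leg 4: -17.1° → -82.0°, shortest Δλ = -64.9° (west) — does not cross 180°.
Leg 5: -82.0° → +15.6°, shortest Δλ = 97.6° (east) — does not cross 180°.
Total crossings: 0.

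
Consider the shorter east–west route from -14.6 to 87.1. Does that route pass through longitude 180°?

Signed shortest Δλ = ((87.1 − -14.6 + 180) mod 360) − 180 = 101.7°.
Going east by 101.7° from -14.6° reaches +87.1° without touching 180°.

No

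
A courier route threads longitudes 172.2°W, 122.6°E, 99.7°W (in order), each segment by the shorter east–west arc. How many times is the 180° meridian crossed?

2

Leg 1: -172.2° → +122.6°, shortest Δλ = -65.2° (west) — crosses 180°.
Leg 2: +122.6° → -99.7°, shortest Δλ = 137.7° (east) — crosses 180°.
Total crossings: 2.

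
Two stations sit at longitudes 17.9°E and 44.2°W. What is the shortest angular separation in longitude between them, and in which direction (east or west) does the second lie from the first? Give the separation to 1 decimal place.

62.1° west

Raw difference: -44.2 − 17.9 = -62.1°.
Normalise into (−180°, 180°]: -62.1° stays -62.1°.
Negative ⇒ the second point lies to the west; separation 62.1°.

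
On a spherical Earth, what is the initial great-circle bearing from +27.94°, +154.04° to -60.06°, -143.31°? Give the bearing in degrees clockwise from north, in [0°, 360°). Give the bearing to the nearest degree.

Δλ = -143.31 − 154.04 = -297.35°; wrapped into (−180°, 180°]: 62.65°.
θ = atan2( sin Δλ · cos φ₂ , cos φ₁ · sin φ₂ − sin φ₁ · cos φ₂ · cos Δλ )
  = atan2(0.44330, -0.87298) = 153.078° → normalised to [0°, 360°): 153.078°.

153°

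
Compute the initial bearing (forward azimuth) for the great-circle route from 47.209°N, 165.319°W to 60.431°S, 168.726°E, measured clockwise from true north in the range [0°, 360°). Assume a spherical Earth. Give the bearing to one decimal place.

Δλ = 168.726 − -165.319 = 334.045°; wrapped into (−180°, 180°]: -25.955°.
θ = atan2( sin Δλ · cos φ₂ , cos φ₁ · sin φ₂ − sin φ₁ · cos φ₂ · cos Δλ )
  = atan2(-0.21598, -0.91645) = -166.739° → normalised to [0°, 360°): 193.261°.

193.3°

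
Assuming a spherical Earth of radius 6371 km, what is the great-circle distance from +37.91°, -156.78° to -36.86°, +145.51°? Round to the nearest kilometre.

Δλ = 145.51 − -156.78 = 302.29°; wrapped into (−180°, 180°]: -57.71°.
Δφ = -36.86 − 37.91 = -74.77°.
a = sin²(Δφ/2) + cos φ₁ · cos φ₂ · sin²(Δλ/2) = 0.515672.
c = 2·atan2(√a, √(1−a)) = 1.60215 rad → d = 6371·c ≈ 10207.27 km.

10207 km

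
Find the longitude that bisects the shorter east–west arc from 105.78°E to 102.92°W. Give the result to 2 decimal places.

Signed shortest Δλ from +105.78° to -102.92° is +151.30°.
Midpoint longitude = +105.78° + (+151.30°)/2 = +105.78° + 75.65° = +181.43°.
Normalise into (−180°, 180°]: -178.57°.
(The naïve average (+105.78 + -102.92)/2 = 1.43° is on the wrong side of the globe.)

178.57°W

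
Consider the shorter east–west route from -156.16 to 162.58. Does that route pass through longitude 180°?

Yes

Naïve |162.58 − -156.16| = 318.74° > 180°, so the shorter arc goes the other way round — across 180°.
Signed shortest Δλ = ((162.58 − -156.16 + 180) mod 360) − 180 = -41.26°.
Going west by 41.26° from -156.16° passes through 180° before reaching +162.58°.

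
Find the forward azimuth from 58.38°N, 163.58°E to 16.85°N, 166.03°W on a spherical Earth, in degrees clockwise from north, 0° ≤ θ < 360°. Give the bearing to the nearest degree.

139°

Δλ = -166.03 − 163.58 = -329.61°; wrapped into (−180°, 180°]: 30.39°.
θ = atan2( sin Δλ · cos φ₂ , cos φ₁ · sin φ₂ − sin φ₁ · cos φ₂ · cos Δλ )
  = atan2(0.48416, -0.55103) = 138.696° → normalised to [0°, 360°): 138.696°.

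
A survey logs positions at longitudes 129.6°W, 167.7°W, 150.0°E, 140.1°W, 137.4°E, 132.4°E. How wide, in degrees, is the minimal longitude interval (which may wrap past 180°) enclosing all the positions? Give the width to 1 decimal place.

98.0°

Sort the longitudes: -167.7°, -140.1°, -129.6°, +132.4°, +137.4°, +150.0°.
Eastward gaps between consecutive values (wrapping around): 27.6°, 10.5°, 262.0°, 5.0°, 12.6°, 42.3°.
Largest gap = 262.0° ⇒ minimal covering band is its complement: 360° − 262.0° = 98.0°.
Band runs from +132.4° eastward to -129.6°, crossing the antimeridian.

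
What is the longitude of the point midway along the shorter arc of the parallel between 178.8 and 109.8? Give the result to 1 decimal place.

Signed shortest Δλ from +178.8° to +109.8° is -69.0°.
Midpoint longitude = +178.8° + (-69.0°)/2 = +178.8° − 34.5° = +144.3°.

+144.3°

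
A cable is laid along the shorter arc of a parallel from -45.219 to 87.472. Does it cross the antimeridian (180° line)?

No

Signed shortest Δλ = ((87.472 − -45.219 + 180) mod 360) − 180 = 132.691°.
Going east by 132.691° from -45.219° reaches +87.472° without touching 180°.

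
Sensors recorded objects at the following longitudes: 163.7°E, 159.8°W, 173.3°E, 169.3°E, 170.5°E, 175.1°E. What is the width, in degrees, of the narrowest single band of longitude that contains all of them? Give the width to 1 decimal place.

Sort the longitudes: -159.8°, +163.7°, +169.3°, +170.5°, +173.3°, +175.1°.
Eastward gaps between consecutive values (wrapping around): 323.5°, 5.6°, 1.2°, 2.8°, 1.8°, 25.1°.
Largest gap = 323.5° ⇒ minimal covering band is its complement: 360° − 323.5° = 36.5°.
Band runs from +163.7° eastward to -159.8°, crossing the antimeridian.

36.5°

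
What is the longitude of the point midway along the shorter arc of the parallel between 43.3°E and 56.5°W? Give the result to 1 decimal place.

Signed shortest Δλ from +43.3° to -56.5° is -99.8°.
Midpoint longitude = +43.3° + (-99.8°)/2 = +43.3° − 49.9° = -6.6°.

6.6°W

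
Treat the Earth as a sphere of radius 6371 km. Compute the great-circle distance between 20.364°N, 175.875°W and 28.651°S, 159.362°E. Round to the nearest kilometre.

Δλ = 159.362 − -175.875 = 335.237°; wrapped into (−180°, 180°]: -24.763°.
Δφ = -28.651 − 20.364 = -49.015°.
a = sin²(Δφ/2) + cos φ₁ · cos φ₂ · sin²(Δλ/2) = 0.209894.
c = 2·atan2(√a, √(1−a)) = 0.95181 rad → d = 6371·c ≈ 6063.97 km.

6064 km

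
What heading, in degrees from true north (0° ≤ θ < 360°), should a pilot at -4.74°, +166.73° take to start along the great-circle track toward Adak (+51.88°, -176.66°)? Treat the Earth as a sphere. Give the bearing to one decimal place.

12.0°

Δλ = -176.66 − 166.73 = -343.39°; wrapped into (−180°, 180°]: 16.61°.
θ = atan2( sin Δλ · cos φ₂ , cos φ₁ · sin φ₂ − sin φ₁ · cos φ₂ · cos Δλ )
  = atan2(0.17646, 0.83291) = 11.962° → normalised to [0°, 360°): 11.962°.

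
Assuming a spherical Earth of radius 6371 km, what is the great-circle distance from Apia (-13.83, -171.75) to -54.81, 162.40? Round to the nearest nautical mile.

2741 nmi

Δλ = 162.40 − -171.75 = 334.15°; wrapped into (−180°, 180°]: -25.85°.
Δφ = -54.81 − -13.83 = -40.98°.
a = sin²(Δφ/2) + cos φ₁ · cos φ₂ · sin²(Δλ/2) = 0.150527.
c = 2·atan2(√a, √(1−a)) = 0.79687 rad → d = 6371·c ≈ 5076.88 km ≈ 2741.30 nmi.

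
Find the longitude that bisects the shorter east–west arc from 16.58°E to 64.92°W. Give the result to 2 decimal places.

24.17°W

Signed shortest Δλ from +16.58° to -64.92° is -81.50°.
Midpoint longitude = +16.58° + (-81.50°)/2 = +16.58° − 40.75° = -24.17°.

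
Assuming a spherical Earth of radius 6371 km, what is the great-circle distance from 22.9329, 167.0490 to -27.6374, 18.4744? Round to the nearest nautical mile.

9083 nmi

Δλ = 18.4744 − 167.0490 = -148.5746°.
Δφ = -27.6374 − 22.9329 = -50.5703°.
a = sin²(Δφ/2) + cos φ₁ · cos φ₂ · sin²(Δλ/2) = 0.938479.
c = 2·atan2(√a, √(1−a)) = 2.64029 rad → d = 6371·c ≈ 16821.29 km ≈ 9082.77 nmi.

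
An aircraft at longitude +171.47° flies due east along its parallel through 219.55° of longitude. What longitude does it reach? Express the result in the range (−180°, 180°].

Start at +171.47°; shift +219.55° → +391.02°.
+391.02° lies outside (−180°, 180°]; subtract 360° → +31.02°.

+31.02°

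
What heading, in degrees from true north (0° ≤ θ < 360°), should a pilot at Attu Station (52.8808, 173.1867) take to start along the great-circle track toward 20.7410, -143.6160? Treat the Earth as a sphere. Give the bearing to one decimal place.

Δλ = -143.6160 − 173.1867 = -316.8027°; wrapped into (−180°, 180°]: 43.1973°.
θ = atan2( sin Δλ · cos φ₂ , cos φ₁ · sin φ₂ − sin φ₁ · cos φ₂ · cos Δλ )
  = atan2(0.64015, -0.32990) = 117.264° → normalised to [0°, 360°): 117.264°.

117.3°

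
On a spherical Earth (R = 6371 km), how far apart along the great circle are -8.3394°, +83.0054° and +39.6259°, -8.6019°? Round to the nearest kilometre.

Δλ = -8.6019 − 83.0054 = -91.6073°.
Δφ = 39.6259 − -8.3394 = 47.9653°.
a = sin²(Δφ/2) + cos φ₁ · cos φ₂ · sin²(Δλ/2) = 0.556938.
c = 2·atan2(√a, √(1−a)) = 1.68492 rad → d = 6371·c ≈ 10734.62 km.

10735 km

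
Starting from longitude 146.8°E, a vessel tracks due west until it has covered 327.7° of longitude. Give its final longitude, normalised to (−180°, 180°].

179.1°E

Start at +146.8°; shift −327.7° → -180.9°.
-180.9° lies outside (−180°, 180°]; add 360° → +179.1°.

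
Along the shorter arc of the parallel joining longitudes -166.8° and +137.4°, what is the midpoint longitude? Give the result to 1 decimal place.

Signed shortest Δλ from -166.8° to +137.4° is -55.8°.
Midpoint longitude = -166.8° + (-55.8°)/2 = -166.8° − 27.9° = -194.7°.
Normalise into (−180°, 180°]: +165.3°.
(The naïve average (-166.8 + +137.4)/2 = -14.7° is on the wrong side of the globe.)

+165.3°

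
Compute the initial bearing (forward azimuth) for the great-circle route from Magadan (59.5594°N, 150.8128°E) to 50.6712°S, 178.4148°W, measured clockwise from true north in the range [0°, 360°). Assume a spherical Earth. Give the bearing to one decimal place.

Δλ = -178.4148 − 150.8128 = -329.2276°; wrapped into (−180°, 180°]: 30.7724°.
θ = atan2( sin Δλ · cos φ₂ , cos φ₁ · sin φ₂ − sin φ₁ · cos φ₂ · cos Δλ )
  = atan2(0.32426, -0.86138) = 159.372° → normalised to [0°, 360°): 159.372°.

159.4°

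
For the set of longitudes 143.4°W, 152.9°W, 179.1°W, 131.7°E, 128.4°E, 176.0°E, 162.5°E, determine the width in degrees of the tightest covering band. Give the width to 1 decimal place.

88.2°

Sort the longitudes: -179.1°, -152.9°, -143.4°, +128.4°, +131.7°, +162.5°, +176.0°.
Eastward gaps between consecutive values (wrapping around): 26.2°, 9.5°, 271.8°, 3.3°, 30.8°, 13.5°, 4.9°.
Largest gap = 271.8° ⇒ minimal covering band is its complement: 360° − 271.8° = 88.2°.
Band runs from +128.4° eastward to -143.4°, crossing the antimeridian.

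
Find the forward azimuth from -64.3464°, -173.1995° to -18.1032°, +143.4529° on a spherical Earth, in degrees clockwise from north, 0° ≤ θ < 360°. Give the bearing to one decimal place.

Δλ = 143.4529 − -173.1995 = 316.6524°; wrapped into (−180°, 180°]: -43.3476°.
θ = atan2( sin Δλ · cos φ₂ , cos φ₁ · sin φ₂ − sin φ₁ · cos φ₂ · cos Δλ )
  = atan2(-0.65244, 0.48855) = -53.174° → normalised to [0°, 360°): 306.826°.

306.8°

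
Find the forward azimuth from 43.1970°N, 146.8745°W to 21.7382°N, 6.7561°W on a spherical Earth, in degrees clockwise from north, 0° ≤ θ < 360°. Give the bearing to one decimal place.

Δλ = -6.7561 − -146.8745 = 140.1184°.
θ = atan2( sin Δλ · cos φ₂ , cos φ₁ · sin φ₂ − sin φ₁ · cos φ₂ · cos Δλ )
  = atan2(0.59560, 0.75792) = 38.162° → normalised to [0°, 360°): 38.162°.

38.2°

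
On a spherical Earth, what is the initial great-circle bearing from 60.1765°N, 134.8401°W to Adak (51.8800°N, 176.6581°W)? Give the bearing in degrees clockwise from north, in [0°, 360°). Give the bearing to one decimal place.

268.9°

Δλ = -176.6581 − -134.8401 = -41.8180°.
θ = atan2( sin Δλ · cos φ₂ , cos φ₁ · sin φ₂ − sin φ₁ · cos φ₂ · cos Δλ )
  = atan2(-0.41160, -0.00787) = -91.096° → normalised to [0°, 360°): 268.904°.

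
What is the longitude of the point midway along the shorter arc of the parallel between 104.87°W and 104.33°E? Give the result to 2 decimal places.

179.73°E

Signed shortest Δλ from -104.87° to +104.33° is -150.80°.
Midpoint longitude = -104.87° + (-150.80°)/2 = -104.87° − 75.40° = -180.27°.
Normalise into (−180°, 180°]: +179.73°.
(The naïve average (-104.87 + +104.33)/2 = -0.27° is on the wrong side of the globe.)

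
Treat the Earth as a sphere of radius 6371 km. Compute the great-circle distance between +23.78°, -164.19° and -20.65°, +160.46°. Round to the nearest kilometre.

6250 km

Δλ = 160.46 − -164.19 = 324.65°; wrapped into (−180°, 180°]: -35.35°.
Δφ = -20.65 − 23.78 = -44.43°.
a = sin²(Δφ/2) + cos φ₁ · cos φ₂ · sin²(Δλ/2) = 0.221884.
c = 2·atan2(√a, √(1−a)) = 0.98095 rad → d = 6371·c ≈ 6249.65 km.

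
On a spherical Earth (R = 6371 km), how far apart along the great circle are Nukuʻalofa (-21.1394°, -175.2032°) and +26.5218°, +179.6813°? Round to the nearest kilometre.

5328 km

Δλ = 179.6813 − -175.2032 = 354.8845°; wrapped into (−180°, 180°]: -5.1155°.
Δφ = 26.5218 − -21.1394 = 47.6612°.
a = sin²(Δφ/2) + cos φ₁ · cos φ₂ · sin²(Δλ/2) = 0.164905.
c = 2·atan2(√a, √(1−a)) = 0.83633 rad → d = 6371·c ≈ 5328.28 km.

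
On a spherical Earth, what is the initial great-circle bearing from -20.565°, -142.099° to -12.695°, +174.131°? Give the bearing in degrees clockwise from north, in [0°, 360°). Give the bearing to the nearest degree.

Δλ = 174.131 − -142.099 = 316.230°; wrapped into (−180°, 180°]: -43.770°.
θ = atan2( sin Δλ · cos φ₂ , cos φ₁ · sin φ₂ − sin φ₁ · cos φ₂ · cos Δλ )
  = atan2(-0.67485, 0.04170) = -86.464° → normalised to [0°, 360°): 273.536°.

274°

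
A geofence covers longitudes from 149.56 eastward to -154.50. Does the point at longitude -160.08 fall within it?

Band width going east from +149.56° to -154.50°: ((-154.50 − 149.56) mod 360) = 55.94°.
Offset of -160.08° east of the west edge: ((-160.08 − 149.56) mod 360) = 50.36°.
50.36° ≤ 55.94° ⇒ inside.

Yes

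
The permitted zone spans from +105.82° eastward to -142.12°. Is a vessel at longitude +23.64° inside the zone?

No

Band width going east from +105.82° to -142.12°: ((-142.12 − 105.82) mod 360) = 112.06°.
Offset of +23.64° east of the west edge: ((23.64 − 105.82) mod 360) = 277.82°.
277.82° > 112.06° ⇒ outside.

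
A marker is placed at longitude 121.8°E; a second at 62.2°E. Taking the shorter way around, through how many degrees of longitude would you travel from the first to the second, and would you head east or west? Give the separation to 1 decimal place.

Raw difference: 62.2 − 121.8 = -59.6°.
Normalise into (−180°, 180°]: -59.6° stays -59.6°.
Negative ⇒ the second point lies to the west; separation 59.6°.

59.6° west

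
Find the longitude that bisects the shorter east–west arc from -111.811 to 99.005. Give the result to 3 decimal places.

Signed shortest Δλ from -111.811° to +99.005° is -149.184°.
Midpoint longitude = -111.811° + (-149.184°)/2 = -111.811° − 74.592° = -186.403°.
Normalise into (−180°, 180°]: +173.597°.
(The naïve average (-111.811 + +99.005)/2 = -6.403° is on the wrong side of the globe.)

+173.597°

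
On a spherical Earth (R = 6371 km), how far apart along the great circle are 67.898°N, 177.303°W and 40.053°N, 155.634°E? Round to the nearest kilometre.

3502 km

Δλ = 155.634 − -177.303 = 332.937°; wrapped into (−180°, 180°]: -27.063°.
Δφ = 40.053 − 67.898 = -27.845°.
a = sin²(Δφ/2) + cos φ₁ · cos φ₂ · sin²(Δλ/2) = 0.073660.
c = 2·atan2(√a, √(1−a)) = 0.54970 rad → d = 6371·c ≈ 3502.16 km.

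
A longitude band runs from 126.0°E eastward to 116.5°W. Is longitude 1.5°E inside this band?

Band width going east from +126.0° to -116.5°: ((-116.5 − 126.0) mod 360) = 117.5°.
Offset of +1.5° east of the west edge: ((1.5 − 126.0) mod 360) = 235.5°.
235.5° > 117.5° ⇒ outside.

No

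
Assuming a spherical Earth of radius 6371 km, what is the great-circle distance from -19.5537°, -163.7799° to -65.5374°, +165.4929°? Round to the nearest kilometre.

5582 km

Δλ = 165.4929 − -163.7799 = 329.2728°; wrapped into (−180°, 180°]: -30.7272°.
Δφ = -65.5374 − -19.5537 = -45.9837°.
a = sin²(Δφ/2) + cos φ₁ · cos φ₂ · sin²(Δλ/2) = 0.179960.
c = 2·atan2(√a, √(1−a)) = 0.87619 rad → d = 6371·c ≈ 5582.23 km.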